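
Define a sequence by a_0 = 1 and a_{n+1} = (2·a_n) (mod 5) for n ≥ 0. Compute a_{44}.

Listing terms: a_0 = 1,  a_1 = 2,  a_2 = 4,  a_3 = 3,  a_4 = 1.
The sequence repeats with period 4.
(44 - 0) mod 4 = 0, so a_{44} = a_0 = 1.

1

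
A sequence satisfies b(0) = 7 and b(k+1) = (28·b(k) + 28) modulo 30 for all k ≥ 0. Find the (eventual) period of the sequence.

12

Listing terms: b(0) = 7; b(1) = 14; b(2) = 0; b(3) = 28; b(4) = 2; b(5) = 24; b(6) = 10; b(7) = 8; b(8) = 12; b(9) = 4; b(10) = 20; b(11) = 18; b(12) = 22; b(13) = 14.
Since b(13) = b(1) = 14, the sequence is eventually periodic: after a pre-period of length 1 it cycles with period 12.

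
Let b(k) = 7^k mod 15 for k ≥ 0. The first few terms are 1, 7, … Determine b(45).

7

Computing terms: b(0) = 1,  b(1) = 7,  b(2) = 4,  b(3) = 13,  b(4) = 1.
Since b(4) = b(0) = 1, the sequence is periodic with period 4.
So b(45) = b(0 + ((45-0) mod 4)) = b(1) = 7.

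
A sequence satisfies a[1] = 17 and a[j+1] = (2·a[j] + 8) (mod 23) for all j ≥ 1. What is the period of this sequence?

Computing terms: a[1] = 17,  a[2] = 19,  a[3] = 0,  a[4] = 8,  a[5] = 1,  a[6] = 10,  a[7] = 5,  a[8] = 18,  a[9] = 21,  a[10] = 4,  a[11] = 16,  a[12] = 17.
Since a[12] = a[1] = 17, the sequence is periodic with period 11.

11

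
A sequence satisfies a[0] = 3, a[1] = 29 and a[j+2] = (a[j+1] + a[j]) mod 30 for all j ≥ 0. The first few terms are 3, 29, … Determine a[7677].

Computing terms: a[0] = 3, a[1] = 29, a[2] = 2, a[3] = 1, a[4] = 3, a[5] = 4, a[6] = 7, a[7] = 11, a[8] = 18, a[9] = 29, a[10] = 17, a[11] = 16, a[12] = 3, a[13] = 19, a[14] = 22, a[15] = 11, a[16] = 3, a[17] = 14, a[18] = 17, a[19] = 1, a[20] = 18, a[21] = 19, a[22] = 7, a[23] = 26, a[24] = 3, a[25] = 29.
The sequence repeats with period 24.
So a[7677] = a[0 + ((7677-0) mod 24)] = a[21] = 19.

19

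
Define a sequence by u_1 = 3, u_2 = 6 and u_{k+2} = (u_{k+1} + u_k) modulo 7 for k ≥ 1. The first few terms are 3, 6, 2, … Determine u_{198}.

4

u_1 = 3, u_2 = 6, u_3 = 2, u_4 = 1, u_5 = 3, u_6 = 4, u_7 = 0, u_8 = 4, u_9 = 4, u_{10} = 1, u_{11} = 5, u_{12} = 6, u_{13} = 4, u_{14} = 3, u_{15} = 0, u_{16} = 3, u_{17} = 3, u_{18} = 6.
Since (u_{17}, u_{18}) = (u_1, u_2) = (3, 6) (two consecutive terms determine the rest), the sequence is periodic with period 16.
(198 - 1) mod 16 = 5, so u_{198} = u_6 = 4.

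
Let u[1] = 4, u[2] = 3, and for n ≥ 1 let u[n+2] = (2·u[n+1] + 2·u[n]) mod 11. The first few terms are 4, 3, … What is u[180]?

3

u[1] = 4, u[2] = 3, u[3] = 3, u[4] = 1, u[5] = 8, u[6] = 7, u[7] = 8, u[8] = 8, u[9] = 10, u[10] = 3, u[11] = 4, u[12] = 3.
Since (u[11], u[12]) = (u[1], u[2]) = (4, 3) (two consecutive terms determine the rest), the sequence is periodic with period 10.
(180 - 1) mod 10 = 9, so u[180] = u[10] = 3.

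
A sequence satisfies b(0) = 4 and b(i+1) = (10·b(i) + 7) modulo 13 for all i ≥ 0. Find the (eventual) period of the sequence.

6

We have b(0) = 4, b(1) = 8, b(2) = 9, b(3) = 6, b(4) = 2, b(5) = 1, b(6) = 4.
The sequence repeats with period 6.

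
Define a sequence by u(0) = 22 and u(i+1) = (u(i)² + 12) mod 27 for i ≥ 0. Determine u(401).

Listing terms: u(0) = 22, u(1) = 10, u(2) = 4, u(3) = 1, u(4) = 13, u(5) = 19, u(6) = 22.
The sequence repeats with period 6.
So u(401) = u(0 + ((401-0) mod 6)) = u(5) = 19.

19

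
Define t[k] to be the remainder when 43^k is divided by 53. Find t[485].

Listing terms: t[0] = 1; t[1] = 43; t[2] = 47; t[3] = 7; t[4] = 36; t[5] = 11; t[6] = 49; t[7] = 40; t[8] = 24; t[9] = 25; t[10] = 15; t[11] = 9; t[12] = 16; t[13] = 52; t[14] = 10; t[15] = 6; t[16] = 46; t[17] = 17; t[18] = 42; t[19] = 4; t[20] = 13; t[21] = 29; t[22] = 28; t[23] = 38; t[24] = 44; t[25] = 37; t[26] = 1.
The sequence repeats with period 26.
(485 - 0) mod 26 = 17, so t[485] = t[17] = 17.

17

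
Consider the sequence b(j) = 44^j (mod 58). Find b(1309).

12

b(0) = 1, b(1) = 44, b(2) = 22, b(3) = 40, b(4) = 20, b(5) = 10, b(6) = 34, b(7) = 46, b(8) = 52, b(9) = 26, b(10) = 42, b(11) = 50, b(12) = 54, b(13) = 56, b(14) = 28, b(15) = 14, b(16) = 36, b(17) = 18, b(18) = 38, b(19) = 48, b(20) = 24, b(21) = 12, b(22) = 6, b(23) = 32, b(24) = 16, b(25) = 8, b(26) = 4, b(27) = 2, b(28) = 30, b(29) = 44.
Since b(29) = b(1) = 44, the sequence is eventually periodic: after a pre-period of length 1 it cycles with period 28.
For j ≥ 1, b(j) depends only on (j - 1) mod 28. (1309 - 1) mod 28 = 20, so b(1309) = b(21) = 12.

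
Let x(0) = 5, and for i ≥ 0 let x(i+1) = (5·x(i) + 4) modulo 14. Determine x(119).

x(0) = 5; x(1) = 1; x(2) = 9; x(3) = 7; x(4) = 11; x(5) = 3; x(6) = 5.
The sequence repeats with period 6.
(119 - 0) mod 6 = 5, so x(119) = x(5) = 3.

3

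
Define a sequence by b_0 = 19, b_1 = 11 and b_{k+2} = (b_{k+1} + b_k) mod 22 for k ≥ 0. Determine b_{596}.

We have b_0 = 19,  b_1 = 11,  b_2 = 8,  b_3 = 19,  b_4 = 5,  b_5 = 2,  b_6 = 7,  b_7 = 9,  b_8 = 16,  b_9 = 3,  b_{10} = 19,  b_{11} = 0,  b_{12} = 19,  b_{13} = 19,  b_{14} = 16,  b_{15} = 13,  b_{16} = 7,  b_{17} = 20,  b_{18} = 5,  b_{19} = 3,  b_{20} = 8,  b_{21} = 11,  b_{22} = 19,  b_{23} = 8,  b_{24} = 5,  b_{25} = 13,  b_{26} = 18,  b_{27} = 9,  b_{28} = 5,  b_{29} = 14,  b_{30} = 19,  b_{31} = 11.
The sequence repeats with period 30.
(596 - 0) mod 30 = 26, so b_{596} = b_{26} = 18.

18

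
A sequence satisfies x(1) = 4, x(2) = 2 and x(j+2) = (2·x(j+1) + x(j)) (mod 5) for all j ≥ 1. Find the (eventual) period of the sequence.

Listing terms: x(1) = 4; x(2) = 2; x(3) = 3; x(4) = 3; x(5) = 4; x(6) = 1; x(7) = 1; x(8) = 3; x(9) = 2; x(10) = 2; x(11) = 1; x(12) = 4; x(13) = 4; x(14) = 2.
The sequence repeats with period 12.

12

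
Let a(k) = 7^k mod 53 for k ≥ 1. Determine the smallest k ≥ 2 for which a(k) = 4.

15

Listing terms: a(1) = 7; a(2) = 49; a(3) = 25; a(4) = 16; a(5) = 6; a(6) = 42; a(7) = 29; a(8) = 44; a(9) = 43; a(10) = 36; a(11) = 40; a(12) = 15; a(13) = 52; a(14) = 46; a(15) = 4; a(16) = 28; a(17) = 37; a(18) = 47; a(19) = 11; a(20) = 24; a(21) = 9; a(22) = 10; a(23) = 17; a(24) = 13; a(25) = 38; a(26) = 1; a(27) = 7.
Since a(27) = a(1) = 7, the sequence is periodic with period 26.
The value 4 first appears (with k ≥ 2) at a(15).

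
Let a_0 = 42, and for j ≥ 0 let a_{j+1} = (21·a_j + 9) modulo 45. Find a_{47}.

0

Computing terms: a_0 = 42,  a_1 = 36,  a_2 = 0,  a_3 = 9,  a_4 = 18,  a_5 = 27,  a_6 = 36.
Since a_6 = a_1 = 36, the sequence is eventually periodic: after a pre-period of length 1 it cycles with period 5.
For j ≥ 1, a_j depends only on (j - 1) mod 5. (47 - 1) mod 5 = 1, so a_{47} = a_2 = 0.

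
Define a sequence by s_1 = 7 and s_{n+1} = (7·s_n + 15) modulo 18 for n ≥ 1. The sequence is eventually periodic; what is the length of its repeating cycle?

6

Listing terms: s_1 = 7; s_2 = 10; s_3 = 13; s_4 = 16; s_5 = 1; s_6 = 4; s_7 = 7.
The sequence repeats with period 6.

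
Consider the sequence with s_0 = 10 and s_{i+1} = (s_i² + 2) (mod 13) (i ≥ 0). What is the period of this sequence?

4

We have s_0 = 10, s_1 = 11, s_2 = 6, s_3 = 12, s_4 = 3, s_5 = 11.
Since s_5 = s_1 = 11, the sequence is eventually periodic: after a pre-period of length 1 it cycles with period 4.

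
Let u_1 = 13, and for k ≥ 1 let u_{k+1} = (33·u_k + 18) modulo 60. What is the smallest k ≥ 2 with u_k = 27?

u_1 = 13,  u_2 = 27,  u_3 = 9,  u_4 = 15,  u_5 = 33,  u_6 = 27.
Since u_6 = u_2 = 27, the sequence is eventually periodic: after a pre-period of length 1 it cycles with period 4.
The value 27 first appears (with k ≥ 2) at u_2.

2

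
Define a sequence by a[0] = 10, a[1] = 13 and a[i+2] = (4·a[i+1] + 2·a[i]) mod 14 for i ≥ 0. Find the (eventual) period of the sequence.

We have a[0] = 10, a[1] = 13, a[2] = 2, a[3] = 6, a[4] = 0, a[5] = 12, a[6] = 6, a[7] = 6, a[8] = 8, a[9] = 2, a[10] = 10, a[11] = 2, a[12] = 0, a[13] = 4, a[14] = 2, a[15] = 2, a[16] = 12, a[17] = 10, a[18] = 8, a[19] = 10, a[20] = 0, a[21] = 6, a[22] = 10, a[23] = 10, a[24] = 4, a[25] = 8, a[26] = 12, a[27] = 8, a[28] = 0, a[29] = 2, a[30] = 8, a[31] = 8, a[32] = 6, a[33] = 12, a[34] = 4, a[35] = 12, a[36] = 0, a[37] = 10, a[38] = 12, a[39] = 12, a[40] = 2, a[41] = 4, a[42] = 6, a[43] = 4, a[44] = 0, a[45] = 8, a[46] = 4, a[47] = 4, a[48] = 10, a[49] = 6, a[50] = 2, a[51] = 6.
Since (a[50], a[51]) = (a[2], a[3]) = (2, 6) (two consecutive terms determine the rest), the sequence is eventually periodic: after a pre-period of length 2 it cycles with period 48.

48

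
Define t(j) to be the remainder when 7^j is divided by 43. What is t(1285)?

t(1) = 7; t(2) = 6; t(3) = 42; t(4) = 36; t(5) = 37; t(6) = 1; t(7) = 7.
Since t(7) = t(1) = 7, the sequence is periodic with period 6.
So t(1285) = t(1 + ((1285-1) mod 6)) = t(1) = 7.

7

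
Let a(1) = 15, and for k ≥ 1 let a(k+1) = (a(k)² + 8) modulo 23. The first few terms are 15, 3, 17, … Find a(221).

14

We have a(1) = 15; a(2) = 3; a(3) = 17; a(4) = 21; a(5) = 12; a(6) = 14; a(7) = 20; a(8) = 17.
Since a(8) = a(3) = 17, the sequence is eventually periodic: after a pre-period of length 2 it cycles with period 5.
For k ≥ 3, a(k) depends only on (k - 3) mod 5. (221 - 3) mod 5 = 3, so a(221) = a(6) = 14.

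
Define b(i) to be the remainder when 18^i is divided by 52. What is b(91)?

We have b(0) = 1, b(1) = 18, b(2) = 12, b(3) = 8, b(4) = 40, b(5) = 44, b(6) = 12.
Since b(6) = b(2) = 12, the sequence is eventually periodic: after a pre-period of length 2 it cycles with period 4.
For i ≥ 2, b(i) depends only on (i - 2) mod 4. (91 - 2) mod 4 = 1, so b(91) = b(3) = 8.

8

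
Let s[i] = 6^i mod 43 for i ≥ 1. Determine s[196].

Listing terms: s[1] = 6; s[2] = 36; s[3] = 1; s[4] = 6.
The sequence repeats with period 3.
So s[196] = s[1 + ((196-1) mod 3)] = s[1] = 6.

6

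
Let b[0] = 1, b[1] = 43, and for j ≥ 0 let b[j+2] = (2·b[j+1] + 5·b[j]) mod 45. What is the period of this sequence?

We have b[0] = 1; b[1] = 43; b[2] = 1; b[3] = 37; b[4] = 34; b[5] = 28; b[6] = 1; b[7] = 7; b[8] = 19; b[9] = 28; b[10] = 16; b[11] = 37; b[12] = 19; b[13] = 43; b[14] = 1.
Since (b[13], b[14]) = (b[1], b[2]) = (43, 1) (two consecutive terms determine the rest), the sequence is eventually periodic: after a pre-period of length 1 it cycles with period 12.

12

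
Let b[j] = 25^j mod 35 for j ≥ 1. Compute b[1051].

We have b[1] = 25, b[2] = 30, b[3] = 15, b[4] = 25.
Since b[4] = b[1] = 25, the sequence is periodic with period 3.
(1051 - 1) mod 3 = 0, so b[1051] = b[1] = 25.

25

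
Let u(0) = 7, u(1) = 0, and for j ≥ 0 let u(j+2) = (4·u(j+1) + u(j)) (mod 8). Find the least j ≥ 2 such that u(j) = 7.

Computing terms: u(0) = 7,  u(1) = 0,  u(2) = 7,  u(3) = 4,  u(4) = 7,  u(5) = 0.
The sequence repeats with period 4.
The value 7 first appears (with j ≥ 2) at u(2).

2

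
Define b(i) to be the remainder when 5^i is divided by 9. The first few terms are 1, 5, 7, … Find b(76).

4

Computing terms: b(0) = 1; b(1) = 5; b(2) = 7; b(3) = 8; b(4) = 4; b(5) = 2; b(6) = 1.
Since b(6) = b(0) = 1, the sequence is periodic with period 6.
So b(76) = b(0 + ((76-0) mod 6)) = b(4) = 4.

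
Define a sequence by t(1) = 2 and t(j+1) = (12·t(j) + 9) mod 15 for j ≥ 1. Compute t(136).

Computing terms: t(1) = 2, t(2) = 3, t(3) = 0, t(4) = 9, t(5) = 12, t(6) = 3.
Since t(6) = t(2) = 3, the sequence is eventually periodic: after a pre-period of length 1 it cycles with period 4.
For j ≥ 2, t(j) depends only on (j - 2) mod 4. (136 - 2) mod 4 = 2, so t(136) = t(4) = 9.

9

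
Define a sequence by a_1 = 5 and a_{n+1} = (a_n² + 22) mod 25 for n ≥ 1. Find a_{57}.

a_1 = 5,  a_2 = 22,  a_3 = 6,  a_4 = 8,  a_5 = 11,  a_6 = 18,  a_7 = 21,  a_8 = 13,  a_9 = 16,  a_{10} = 3,  a_{11} = 6.
Since a_{11} = a_3 = 6, the sequence is eventually periodic: after a pre-period of length 2 it cycles with period 8.
For n ≥ 3, a_n depends only on (n - 3) mod 8. (57 - 3) mod 8 = 6, so a_{57} = a_9 = 16.

16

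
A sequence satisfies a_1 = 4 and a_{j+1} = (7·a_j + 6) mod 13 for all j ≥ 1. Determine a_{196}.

Computing terms: a_1 = 4,  a_2 = 8,  a_3 = 10,  a_4 = 11,  a_5 = 5,  a_6 = 2,  a_7 = 7,  a_8 = 3,  a_9 = 1,  a_{10} = 0,  a_{11} = 6,  a_{12} = 9,  a_{13} = 4.
Since a_{13} = a_1 = 4, the sequence is periodic with period 12.
(196 - 1) mod 12 = 3, so a_{196} = a_4 = 11.

11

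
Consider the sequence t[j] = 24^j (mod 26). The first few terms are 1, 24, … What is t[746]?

4

Computing terms: t[0] = 1, t[1] = 24, t[2] = 4, t[3] = 18, t[4] = 16, t[5] = 20, t[6] = 12, t[7] = 2, t[8] = 22, t[9] = 8, t[10] = 10, t[11] = 6, t[12] = 14, t[13] = 24.
Since t[13] = t[1] = 24, the sequence is eventually periodic: after a pre-period of length 1 it cycles with period 12.
For j ≥ 1, t[j] depends only on (j - 1) mod 12. (746 - 1) mod 12 = 1, so t[746] = t[2] = 4.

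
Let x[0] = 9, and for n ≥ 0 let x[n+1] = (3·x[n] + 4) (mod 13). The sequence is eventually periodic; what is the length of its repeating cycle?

Listing terms: x[0] = 9; x[1] = 5; x[2] = 6; x[3] = 9.
Since x[3] = x[0] = 9, the sequence is periodic with period 3.

3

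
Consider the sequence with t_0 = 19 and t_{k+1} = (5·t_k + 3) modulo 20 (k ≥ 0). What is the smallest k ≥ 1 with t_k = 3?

4

Computing terms: t_0 = 19; t_1 = 18; t_2 = 13; t_3 = 8; t_4 = 3; t_5 = 18.
Since t_5 = t_1 = 18, the sequence is eventually periodic: after a pre-period of length 1 it cycles with period 4.
The value 3 first appears (with k ≥ 1) at t_4.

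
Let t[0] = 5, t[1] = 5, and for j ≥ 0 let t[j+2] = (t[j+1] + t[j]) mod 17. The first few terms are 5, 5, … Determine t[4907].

We have t[0] = 5,  t[1] = 5,  t[2] = 10,  t[3] = 15,  t[4] = 8,  t[5] = 6,  t[6] = 14,  t[7] = 3,  t[8] = 0,  t[9] = 3,  t[10] = 3,  t[11] = 6,  t[12] = 9,  t[13] = 15,  t[14] = 7,  t[15] = 5,  t[16] = 12,  t[17] = 0,  t[18] = 12,  t[19] = 12,  t[20] = 7,  t[21] = 2,  t[22] = 9,  t[23] = 11,  t[24] = 3,  t[25] = 14,  t[26] = 0,  t[27] = 14,  t[28] = 14,  t[29] = 11,  t[30] = 8,  t[31] = 2,  t[32] = 10,  t[33] = 12,  t[34] = 5,  t[35] = 0,  t[36] = 5,  t[37] = 5.
Since (t[36], t[37]) = (t[0], t[1]) = (5, 5) (two consecutive terms determine the rest), the sequence is periodic with period 36.
(4907 - 0) mod 36 = 11, so t[4907] = t[11] = 6.

6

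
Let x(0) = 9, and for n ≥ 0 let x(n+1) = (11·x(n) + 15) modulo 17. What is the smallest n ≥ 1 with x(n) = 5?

Computing terms: x(0) = 9, x(1) = 12, x(2) = 11, x(3) = 0, x(4) = 15, x(5) = 10, x(6) = 6, x(7) = 13, x(8) = 5, x(9) = 2, x(10) = 3, x(11) = 14, x(12) = 16, x(13) = 4, x(14) = 8, x(15) = 1, x(16) = 9.
Since x(16) = x(0) = 9, the sequence is periodic with period 16.
The value 5 first appears (with n ≥ 1) at x(8).

8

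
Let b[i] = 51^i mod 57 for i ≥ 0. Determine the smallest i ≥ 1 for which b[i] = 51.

1

b[0] = 1,  b[1] = 51,  b[2] = 36,  b[3] = 12,  b[4] = 42,  b[5] = 33,  b[6] = 30,  b[7] = 48,  b[8] = 54,  b[9] = 18,  b[10] = 6,  b[11] = 21,  b[12] = 45,  b[13] = 15,  b[14] = 24,  b[15] = 27,  b[16] = 9,  b[17] = 3,  b[18] = 39,  b[19] = 51.
Since b[19] = b[1] = 51, the sequence is eventually periodic: after a pre-period of length 1 it cycles with period 18.
The value 51 first appears (with i ≥ 1) at b[1].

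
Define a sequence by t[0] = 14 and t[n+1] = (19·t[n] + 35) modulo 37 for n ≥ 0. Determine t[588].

28

Computing terms: t[0] = 14; t[1] = 5; t[2] = 19; t[3] = 26; t[4] = 11; t[5] = 22; t[6] = 9; t[7] = 21; t[8] = 27; t[9] = 30; t[10] = 13; t[11] = 23; t[12] = 28; t[13] = 12; t[14] = 4; t[15] = 0; t[16] = 35; t[17] = 34; t[18] = 15; t[19] = 24; t[20] = 10; t[21] = 3; t[22] = 18; t[23] = 7; t[24] = 20; t[25] = 8; t[26] = 2; t[27] = 36; t[28] = 16; t[29] = 6; t[30] = 1; t[31] = 17; t[32] = 25; t[33] = 29; t[34] = 31; t[35] = 32; t[36] = 14.
The sequence repeats with period 36.
(588 - 0) mod 36 = 12, so t[588] = t[12] = 28.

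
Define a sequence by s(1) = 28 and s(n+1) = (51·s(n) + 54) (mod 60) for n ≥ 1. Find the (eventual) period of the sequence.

We have s(1) = 28,  s(2) = 42,  s(3) = 36,  s(4) = 30,  s(5) = 24,  s(6) = 18,  s(7) = 12,  s(8) = 6,  s(9) = 0,  s(10) = 54,  s(11) = 48,  s(12) = 42.
Since s(12) = s(2) = 42, the sequence is eventually periodic: after a pre-period of length 1 it cycles with period 10.

10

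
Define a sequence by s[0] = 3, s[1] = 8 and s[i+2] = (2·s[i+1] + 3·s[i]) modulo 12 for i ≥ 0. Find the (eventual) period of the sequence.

4

s[0] = 3,  s[1] = 8,  s[2] = 1,  s[3] = 2,  s[4] = 7,  s[5] = 8,  s[6] = 1.
Since (s[5], s[6]) = (s[1], s[2]) = (8, 1) (two consecutive terms determine the rest), the sequence is eventually periodic: after a pre-period of length 1 it cycles with period 4.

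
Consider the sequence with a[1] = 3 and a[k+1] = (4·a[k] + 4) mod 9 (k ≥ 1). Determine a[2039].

1

a[1] = 3,  a[2] = 7,  a[3] = 5,  a[4] = 6,  a[5] = 1,  a[6] = 8,  a[7] = 0,  a[8] = 4,  a[9] = 2,  a[10] = 3.
Since a[10] = a[1] = 3, the sequence is periodic with period 9.
(2039 - 1) mod 9 = 4, so a[2039] = a[5] = 1.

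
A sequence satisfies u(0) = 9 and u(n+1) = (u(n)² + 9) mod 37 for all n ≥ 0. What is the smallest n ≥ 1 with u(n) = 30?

u(0) = 9,  u(1) = 16,  u(2) = 6,  u(3) = 8,  u(4) = 36,  u(5) = 10,  u(6) = 35,  u(7) = 13,  u(8) = 30,  u(9) = 21,  u(10) = 6.
Since u(10) = u(2) = 6, the sequence is eventually periodic: after a pre-period of length 2 it cycles with period 8.
The value 30 first appears (with n ≥ 1) at u(8).

8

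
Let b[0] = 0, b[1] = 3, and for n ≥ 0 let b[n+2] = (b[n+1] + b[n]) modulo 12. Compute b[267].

6

Computing terms: b[0] = 0, b[1] = 3, b[2] = 3, b[3] = 6, b[4] = 9, b[5] = 3, b[6] = 0, b[7] = 3.
Since (b[6], b[7]) = (b[0], b[1]) = (0, 3) (two consecutive terms determine the rest), the sequence is periodic with period 6.
(267 - 0) mod 6 = 3, so b[267] = b[3] = 6.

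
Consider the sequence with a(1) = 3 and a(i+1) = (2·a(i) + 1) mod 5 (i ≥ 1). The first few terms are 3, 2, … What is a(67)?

0

Listing terms: a(1) = 3,  a(2) = 2,  a(3) = 0,  a(4) = 1,  a(5) = 3.
The sequence repeats with period 4.
So a(67) = a(1 + ((67-1) mod 4)) = a(3) = 0.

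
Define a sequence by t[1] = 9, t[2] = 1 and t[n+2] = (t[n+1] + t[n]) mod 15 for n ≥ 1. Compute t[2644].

Listing terms: t[1] = 9,  t[2] = 1,  t[3] = 10,  t[4] = 11,  t[5] = 6,  t[6] = 2,  t[7] = 8,  t[8] = 10,  t[9] = 3,  t[10] = 13,  t[11] = 1,  t[12] = 14,  t[13] = 0,  t[14] = 14,  t[15] = 14,  t[16] = 13,  t[17] = 12,  t[18] = 10,  t[19] = 7,  t[20] = 2,  t[21] = 9,  t[22] = 11,  t[23] = 5,  t[24] = 1,  t[25] = 6,  t[26] = 7,  t[27] = 13,  t[28] = 5,  t[29] = 3,  t[30] = 8,  t[31] = 11,  t[32] = 4,  t[33] = 0,  t[34] = 4,  t[35] = 4,  t[36] = 8,  t[37] = 12,  t[38] = 5,  t[39] = 2,  t[40] = 7,  t[41] = 9,  t[42] = 1.
Since (t[41], t[42]) = (t[1], t[2]) = (9, 1) (two consecutive terms determine the rest), the sequence is periodic with period 40.
(2644 - 1) mod 40 = 3, so t[2644] = t[4] = 11.

11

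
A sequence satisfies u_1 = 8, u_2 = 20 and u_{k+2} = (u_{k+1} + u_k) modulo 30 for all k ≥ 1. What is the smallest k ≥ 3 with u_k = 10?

22

Listing terms: u_1 = 8,  u_2 = 20,  u_3 = 28,  u_4 = 18,  u_5 = 16,  u_6 = 4,  u_7 = 20,  u_8 = 24,  u_9 = 14,  u_{10} = 8,  u_{11} = 22,  u_{12} = 0,  u_{13} = 22,  u_{14} = 22,  u_{15} = 14,  u_{16} = 6,  u_{17} = 20,  u_{18} = 26,  u_{19} = 16,  u_{20} = 12,  u_{21} = 28,  u_{22} = 10,  u_{23} = 8,  u_{24} = 18,  u_{25} = 26,  u_{26} = 14,  u_{27} = 10,  u_{28} = 24,  u_{29} = 4,  u_{30} = 28,  u_{31} = 2,  u_{32} = 0,  u_{33} = 2,  u_{34} = 2,  u_{35} = 4,  u_{36} = 6,  u_{37} = 10,  u_{38} = 16,  u_{39} = 26,  u_{40} = 12,  u_{41} = 8,  u_{42} = 20.
The sequence repeats with period 40.
The value 10 first appears (with k ≥ 3) at u_{22}.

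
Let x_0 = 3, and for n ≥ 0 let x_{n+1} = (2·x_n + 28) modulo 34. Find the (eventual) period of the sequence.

8

Computing terms: x_0 = 3,  x_1 = 0,  x_2 = 28,  x_3 = 16,  x_4 = 26,  x_5 = 12,  x_6 = 18,  x_7 = 30,  x_8 = 20,  x_9 = 0.
Since x_9 = x_1 = 0, the sequence is eventually periodic: after a pre-period of length 1 it cycles with period 8.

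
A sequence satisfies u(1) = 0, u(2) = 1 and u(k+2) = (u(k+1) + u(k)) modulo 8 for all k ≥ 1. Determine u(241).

0

Computing terms: u(1) = 0,  u(2) = 1,  u(3) = 1,  u(4) = 2,  u(5) = 3,  u(6) = 5,  u(7) = 0,  u(8) = 5,  u(9) = 5,  u(10) = 2,  u(11) = 7,  u(12) = 1,  u(13) = 0,  u(14) = 1.
Since (u(13), u(14)) = (u(1), u(2)) = (0, 1) (two consecutive terms determine the rest), the sequence is periodic with period 12.
(241 - 1) mod 12 = 0, so u(241) = u(1) = 0.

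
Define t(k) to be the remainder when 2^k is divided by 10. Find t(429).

Listing terms: t(1) = 2; t(2) = 4; t(3) = 8; t(4) = 6; t(5) = 2.
The sequence repeats with period 4.
So t(429) = t(1 + ((429-1) mod 4)) = t(1) = 2.

2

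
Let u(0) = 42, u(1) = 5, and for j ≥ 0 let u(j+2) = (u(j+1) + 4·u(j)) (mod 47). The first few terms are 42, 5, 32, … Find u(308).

u(0) = 42; u(1) = 5; u(2) = 32; u(3) = 5; u(4) = 39; u(5) = 12; u(6) = 27; u(7) = 28; u(8) = 42; u(9) = 13; u(10) = 40; u(11) = 45; u(12) = 17; u(13) = 9; u(14) = 30; u(15) = 19; u(16) = 45; u(17) = 27; u(18) = 19; u(19) = 33; u(20) = 15; u(21) = 6; u(22) = 19; u(23) = 43; u(24) = 25; u(25) = 9; u(26) = 15; u(27) = 4; u(28) = 17; u(29) = 33; u(30) = 7; u(31) = 45; u(32) = 26; u(33) = 18; u(34) = 28; u(35) = 6; u(36) = 24; u(37) = 1; u(38) = 3; u(39) = 7; u(40) = 19; u(41) = 0; u(42) = 29; u(43) = 29; u(44) = 4; u(45) = 26; u(46) = 42; u(47) = 5.
The sequence repeats with period 46.
(308 - 0) mod 46 = 32, so u(308) = u(32) = 26.

26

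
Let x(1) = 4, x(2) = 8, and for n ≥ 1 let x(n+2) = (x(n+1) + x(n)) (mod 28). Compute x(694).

24

Computing terms: x(1) = 4; x(2) = 8; x(3) = 12; x(4) = 20; x(5) = 4; x(6) = 24; x(7) = 0; x(8) = 24; x(9) = 24; x(10) = 20; x(11) = 16; x(12) = 8; x(13) = 24; x(14) = 4; x(15) = 0; x(16) = 4; x(17) = 4; x(18) = 8.
The sequence repeats with period 16.
(694 - 1) mod 16 = 5, so x(694) = x(6) = 24.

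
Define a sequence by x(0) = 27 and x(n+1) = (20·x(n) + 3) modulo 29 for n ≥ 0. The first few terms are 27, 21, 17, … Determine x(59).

24

x(0) = 27; x(1) = 21; x(2) = 17; x(3) = 24; x(4) = 19; x(5) = 6; x(6) = 7; x(7) = 27.
The sequence repeats with period 7.
So x(59) = x(0 + ((59-0) mod 7)) = x(3) = 24.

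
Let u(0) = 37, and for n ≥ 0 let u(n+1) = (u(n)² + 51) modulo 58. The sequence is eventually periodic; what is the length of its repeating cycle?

14

Listing terms: u(0) = 37; u(1) = 28; u(2) = 23; u(3) = 0; u(4) = 51; u(5) = 42; u(6) = 17; u(7) = 50; u(8) = 57; u(9) = 52; u(10) = 29; u(11) = 22; u(12) = 13; u(13) = 46; u(14) = 21; u(15) = 28.
Since u(15) = u(1) = 28, the sequence is eventually periodic: after a pre-period of length 1 it cycles with period 14.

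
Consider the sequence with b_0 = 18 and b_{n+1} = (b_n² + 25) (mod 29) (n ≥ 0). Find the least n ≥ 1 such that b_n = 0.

Computing terms: b_0 = 18,  b_1 = 1,  b_2 = 26,  b_3 = 5,  b_4 = 21,  b_5 = 2,  b_6 = 0,  b_7 = 25,  b_8 = 12,  b_9 = 24,  b_{10} = 21.
Since b_{10} = b_4 = 21, the sequence is eventually periodic: after a pre-period of length 4 it cycles with period 6.
The value 0 first appears (with n ≥ 1) at b_6.

6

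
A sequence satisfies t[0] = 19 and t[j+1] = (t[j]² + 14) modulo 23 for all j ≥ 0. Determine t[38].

We have t[0] = 19, t[1] = 7, t[2] = 17, t[3] = 4, t[4] = 7.
Since t[4] = t[1] = 7, the sequence is eventually periodic: after a pre-period of length 1 it cycles with period 3.
For j ≥ 1, t[j] depends only on (j - 1) mod 3. (38 - 1) mod 3 = 1, so t[38] = t[2] = 17.

17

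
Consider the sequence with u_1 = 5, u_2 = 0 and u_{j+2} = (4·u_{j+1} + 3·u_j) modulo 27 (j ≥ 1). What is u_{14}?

15

Listing terms: u_1 = 5; u_2 = 0; u_3 = 15; u_4 = 6; u_5 = 15; u_6 = 24; u_7 = 6; u_8 = 15.
Since (u_7, u_8) = (u_4, u_5) = (6, 15) (two consecutive terms determine the rest), the sequence is eventually periodic: after a pre-period of length 3 it cycles with period 3.
For j ≥ 4, u_j depends only on (j - 4) mod 3. (14 - 4) mod 3 = 1, so u_{14} = u_5 = 15.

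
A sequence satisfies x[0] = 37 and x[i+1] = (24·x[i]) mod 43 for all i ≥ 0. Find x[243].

5

We have x[0] = 37; x[1] = 28; x[2] = 27; x[3] = 3; x[4] = 29; x[5] = 8; x[6] = 20; x[7] = 7; x[8] = 39; x[9] = 33; x[10] = 18; x[11] = 2; x[12] = 5; x[13] = 34; x[14] = 42; x[15] = 19; x[16] = 26; x[17] = 22; x[18] = 12; x[19] = 30; x[20] = 32; x[21] = 37.
The sequence repeats with period 21.
So x[243] = x[0 + ((243-0) mod 21)] = x[12] = 5.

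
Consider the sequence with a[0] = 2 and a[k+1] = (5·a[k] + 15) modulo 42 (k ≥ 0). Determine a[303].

1

Computing terms: a[0] = 2; a[1] = 25; a[2] = 14; a[3] = 1; a[4] = 20; a[5] = 31; a[6] = 2.
The sequence repeats with period 6.
(303 - 0) mod 6 = 3, so a[303] = a[3] = 1.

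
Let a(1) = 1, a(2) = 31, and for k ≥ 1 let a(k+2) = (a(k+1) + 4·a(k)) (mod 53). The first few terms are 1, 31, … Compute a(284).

47

Computing terms: a(1) = 1, a(2) = 31, a(3) = 35, a(4) = 0, a(5) = 34, a(6) = 34, a(7) = 11, a(8) = 41, a(9) = 32, a(10) = 37, a(11) = 6, a(12) = 48, a(13) = 19, a(14) = 52, a(15) = 22, a(16) = 18, a(17) = 0, a(18) = 19, a(19) = 19, a(20) = 42, a(21) = 12, a(22) = 21, a(23) = 16, a(24) = 47, a(25) = 5, a(26) = 34, a(27) = 1, a(28) = 31.
The sequence repeats with period 26.
(284 - 1) mod 26 = 23, so a(284) = a(24) = 47.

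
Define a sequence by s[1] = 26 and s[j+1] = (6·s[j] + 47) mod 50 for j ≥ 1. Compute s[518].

s[1] = 26; s[2] = 3; s[3] = 15; s[4] = 37; s[5] = 19; s[6] = 11; s[7] = 13; s[8] = 25; s[9] = 47; s[10] = 29; s[11] = 21; s[12] = 23; s[13] = 35; s[14] = 7; s[15] = 39; s[16] = 31; s[17] = 33; s[18] = 45; s[19] = 17; s[20] = 49; s[21] = 41; s[22] = 43; s[23] = 5; s[24] = 27; s[25] = 9; s[26] = 1; s[27] = 3.
Since s[27] = s[2] = 3, the sequence is eventually periodic: after a pre-period of length 1 it cycles with period 25.
For j ≥ 2, s[j] depends only on (j - 2) mod 25. (518 - 2) mod 25 = 16, so s[518] = s[18] = 45.

45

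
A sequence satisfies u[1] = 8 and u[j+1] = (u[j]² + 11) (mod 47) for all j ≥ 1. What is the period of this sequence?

We have u[1] = 8, u[2] = 28, u[3] = 43, u[4] = 27, u[5] = 35, u[6] = 14, u[7] = 19, u[8] = 43.
Since u[8] = u[3] = 43, the sequence is eventually periodic: after a pre-period of length 2 it cycles with period 5.

5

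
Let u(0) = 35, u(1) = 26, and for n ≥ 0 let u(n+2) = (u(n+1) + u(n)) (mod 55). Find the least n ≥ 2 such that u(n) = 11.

8

u(0) = 35, u(1) = 26, u(2) = 6, u(3) = 32, u(4) = 38, u(5) = 15, u(6) = 53, u(7) = 13, u(8) = 11, u(9) = 24, u(10) = 35, u(11) = 4, u(12) = 39, u(13) = 43, u(14) = 27, u(15) = 15, u(16) = 42, u(17) = 2, u(18) = 44, u(19) = 46, u(20) = 35, u(21) = 26.
The sequence repeats with period 20.
The value 11 first appears (with n ≥ 2) at u(8).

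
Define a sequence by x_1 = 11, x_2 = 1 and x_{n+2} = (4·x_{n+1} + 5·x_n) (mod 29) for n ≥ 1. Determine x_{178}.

28

We have x_1 = 11, x_2 = 1, x_3 = 1, x_4 = 9, x_5 = 12, x_6 = 6, x_7 = 26, x_8 = 18, x_9 = 28, x_{10} = 28, x_{11} = 20, x_{12} = 17, x_{13} = 23, x_{14} = 3, x_{15} = 11, x_{16} = 1.
Since (x_{15}, x_{16}) = (x_1, x_2) = (11, 1) (two consecutive terms determine the rest), the sequence is periodic with period 14.
(178 - 1) mod 14 = 9, so x_{178} = x_{10} = 28.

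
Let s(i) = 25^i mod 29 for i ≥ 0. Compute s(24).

23

Computing terms: s(0) = 1; s(1) = 25; s(2) = 16; s(3) = 23; s(4) = 24; s(5) = 20; s(6) = 7; s(7) = 1.
The sequence repeats with period 7.
So s(24) = s(0 + ((24-0) mod 7)) = s(3) = 23.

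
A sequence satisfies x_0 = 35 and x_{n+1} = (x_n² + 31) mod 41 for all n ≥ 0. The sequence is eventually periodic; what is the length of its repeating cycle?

Computing terms: x_0 = 35,  x_1 = 26,  x_2 = 10,  x_3 = 8,  x_4 = 13,  x_5 = 36,  x_6 = 15,  x_7 = 10.
Since x_7 = x_2 = 10, the sequence is eventually periodic: after a pre-period of length 2 it cycles with period 5.

5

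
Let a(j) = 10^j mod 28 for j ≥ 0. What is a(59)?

12

Computing terms: a(0) = 1, a(1) = 10, a(2) = 16, a(3) = 20, a(4) = 4, a(5) = 12, a(6) = 8, a(7) = 24, a(8) = 16.
Since a(8) = a(2) = 16, the sequence is eventually periodic: after a pre-period of length 2 it cycles with period 6.
For j ≥ 2, a(j) depends only on (j - 2) mod 6. (59 - 2) mod 6 = 3, so a(59) = a(5) = 12.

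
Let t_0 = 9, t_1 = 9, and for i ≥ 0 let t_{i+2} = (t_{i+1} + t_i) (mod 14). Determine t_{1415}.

0

We have t_0 = 9,  t_1 = 9,  t_2 = 4,  t_3 = 13,  t_4 = 3,  t_5 = 2,  t_6 = 5,  t_7 = 7,  t_8 = 12,  t_9 = 5,  t_{10} = 3,  t_{11} = 8,  t_{12} = 11,  t_{13} = 5,  t_{14} = 2,  t_{15} = 7,  t_{16} = 9,  t_{17} = 2,  t_{18} = 11,  t_{19} = 13,  t_{20} = 10,  t_{21} = 9,  t_{22} = 5,  t_{23} = 0,  t_{24} = 5,  t_{25} = 5,  t_{26} = 10,  t_{27} = 1,  t_{28} = 11,  t_{29} = 12,  t_{30} = 9,  t_{31} = 7,  t_{32} = 2,  t_{33} = 9,  t_{34} = 11,  t_{35} = 6,  t_{36} = 3,  t_{37} = 9,  t_{38} = 12,  t_{39} = 7,  t_{40} = 5,  t_{41} = 12,  t_{42} = 3,  t_{43} = 1,  t_{44} = 4,  t_{45} = 5,  t_{46} = 9,  t_{47} = 0,  t_{48} = 9,  t_{49} = 9.
The sequence repeats with period 48.
(1415 - 0) mod 48 = 23, so t_{1415} = t_{23} = 0.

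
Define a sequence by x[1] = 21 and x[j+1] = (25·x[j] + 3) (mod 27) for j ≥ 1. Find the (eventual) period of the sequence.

x[1] = 21; x[2] = 15; x[3] = 0; x[4] = 3; x[5] = 24; x[6] = 9; x[7] = 12; x[8] = 6; x[9] = 18; x[10] = 21.
The sequence repeats with period 9.

9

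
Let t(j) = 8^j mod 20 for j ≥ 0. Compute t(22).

Computing terms: t(0) = 1,  t(1) = 8,  t(2) = 4,  t(3) = 12,  t(4) = 16,  t(5) = 8.
Since t(5) = t(1) = 8, the sequence is eventually periodic: after a pre-period of length 1 it cycles with period 4.
For j ≥ 1, t(j) depends only on (j - 1) mod 4. (22 - 1) mod 4 = 1, so t(22) = t(2) = 4.

4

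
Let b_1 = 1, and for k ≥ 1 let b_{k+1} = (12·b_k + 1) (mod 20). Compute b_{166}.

Listing terms: b_1 = 1,  b_2 = 13,  b_3 = 17,  b_4 = 5,  b_5 = 1.
The sequence repeats with period 4.
(166 - 1) mod 4 = 1, so b_{166} = b_2 = 13.

13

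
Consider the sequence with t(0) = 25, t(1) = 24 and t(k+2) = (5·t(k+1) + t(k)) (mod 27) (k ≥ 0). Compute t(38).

17

t(0) = 25, t(1) = 24, t(2) = 10, t(3) = 20, t(4) = 2, t(5) = 3, t(6) = 17, t(7) = 7, t(8) = 25, t(9) = 24.
Since (t(8), t(9)) = (t(0), t(1)) = (25, 24) (two consecutive terms determine the rest), the sequence is periodic with period 8.
(38 - 0) mod 8 = 6, so t(38) = t(6) = 17.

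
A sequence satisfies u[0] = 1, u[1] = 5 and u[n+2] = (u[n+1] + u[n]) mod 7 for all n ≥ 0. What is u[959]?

u[0] = 1,  u[1] = 5,  u[2] = 6,  u[3] = 4,  u[4] = 3,  u[5] = 0,  u[6] = 3,  u[7] = 3,  u[8] = 6,  u[9] = 2,  u[10] = 1,  u[11] = 3,  u[12] = 4,  u[13] = 0,  u[14] = 4,  u[15] = 4,  u[16] = 1,  u[17] = 5.
The sequence repeats with period 16.
(959 - 0) mod 16 = 15, so u[959] = u[15] = 4.

4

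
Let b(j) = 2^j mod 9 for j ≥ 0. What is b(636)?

1

Computing terms: b(0) = 1; b(1) = 2; b(2) = 4; b(3) = 8; b(4) = 7; b(5) = 5; b(6) = 1.
The sequence repeats with period 6.
So b(636) = b(0 + ((636-0) mod 6)) = b(0) = 1.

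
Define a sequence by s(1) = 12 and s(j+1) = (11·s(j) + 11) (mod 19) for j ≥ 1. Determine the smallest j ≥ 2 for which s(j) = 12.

Computing terms: s(1) = 12, s(2) = 10, s(3) = 7, s(4) = 12.
The sequence repeats with period 3.
The value 12 next appears (with j ≥ 2) at s(4).

4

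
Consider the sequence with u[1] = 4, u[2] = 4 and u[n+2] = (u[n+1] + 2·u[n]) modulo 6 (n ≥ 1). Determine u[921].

Listing terms: u[1] = 4,  u[2] = 4,  u[3] = 0,  u[4] = 2,  u[5] = 2,  u[6] = 0,  u[7] = 4,  u[8] = 4.
Since (u[7], u[8]) = (u[1], u[2]) = (4, 4) (two consecutive terms determine the rest), the sequence is periodic with period 6.
So u[921] = u[1 + ((921-1) mod 6)] = u[3] = 0.

0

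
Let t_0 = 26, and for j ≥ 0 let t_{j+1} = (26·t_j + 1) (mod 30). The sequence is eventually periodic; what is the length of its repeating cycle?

Listing terms: t_0 = 26, t_1 = 17, t_2 = 23, t_3 = 29, t_4 = 5, t_5 = 11, t_6 = 17.
Since t_6 = t_1 = 17, the sequence is eventually periodic: after a pre-period of length 1 it cycles with period 5.

5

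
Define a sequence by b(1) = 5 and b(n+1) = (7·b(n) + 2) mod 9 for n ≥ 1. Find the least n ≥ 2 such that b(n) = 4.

8

We have b(1) = 5; b(2) = 1; b(3) = 0; b(4) = 2; b(5) = 7; b(6) = 6; b(7) = 8; b(8) = 4; b(9) = 3; b(10) = 5.
The sequence repeats with period 9.
The value 4 first appears (with n ≥ 2) at b(8).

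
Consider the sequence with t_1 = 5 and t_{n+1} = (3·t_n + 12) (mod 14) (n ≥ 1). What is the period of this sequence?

Listing terms: t_1 = 5, t_2 = 13, t_3 = 9, t_4 = 11, t_5 = 3, t_6 = 7, t_7 = 5.
Since t_7 = t_1 = 5, the sequence is periodic with period 6.

6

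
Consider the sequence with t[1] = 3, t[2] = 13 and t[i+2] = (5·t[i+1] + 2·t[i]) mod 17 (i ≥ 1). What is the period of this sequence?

Computing terms: t[1] = 3, t[2] = 13, t[3] = 3, t[4] = 7, t[5] = 7, t[6] = 15, t[7] = 4, t[8] = 16, t[9] = 3, t[10] = 13.
Since (t[9], t[10]) = (t[1], t[2]) = (3, 13) (two consecutive terms determine the rest), the sequence is periodic with period 8.

8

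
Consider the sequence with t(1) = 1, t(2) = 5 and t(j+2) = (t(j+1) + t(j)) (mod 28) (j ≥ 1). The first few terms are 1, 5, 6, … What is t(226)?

Listing terms: t(1) = 1,  t(2) = 5,  t(3) = 6,  t(4) = 11,  t(5) = 17,  t(6) = 0,  t(7) = 17,  t(8) = 17,  t(9) = 6,  t(10) = 23,  t(11) = 1,  t(12) = 24,  t(13) = 25,  t(14) = 21,  t(15) = 18,  t(16) = 11,  t(17) = 1,  t(18) = 12,  t(19) = 13,  t(20) = 25,  t(21) = 10,  t(22) = 7,  t(23) = 17,  t(24) = 24,  t(25) = 13,  t(26) = 9,  t(27) = 22,  t(28) = 3,  t(29) = 25,  t(30) = 0,  t(31) = 25,  t(32) = 25,  t(33) = 22,  t(34) = 19,  t(35) = 13,  t(36) = 4,  t(37) = 17,  t(38) = 21,  t(39) = 10,  t(40) = 3,  t(41) = 13,  t(42) = 16,  t(43) = 1,  t(44) = 17,  t(45) = 18,  t(46) = 7,  t(47) = 25,  t(48) = 4,  t(49) = 1,  t(50) = 5.
Since (t(49), t(50)) = (t(1), t(2)) = (1, 5) (two consecutive terms determine the rest), the sequence is periodic with period 48.
So t(226) = t(1 + ((226-1) mod 48)) = t(34) = 19.

19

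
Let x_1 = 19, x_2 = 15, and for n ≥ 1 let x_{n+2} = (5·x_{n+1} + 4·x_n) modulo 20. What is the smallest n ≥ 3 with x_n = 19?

x_1 = 19, x_2 = 15, x_3 = 11, x_4 = 15, x_5 = 19, x_6 = 15.
The sequence repeats with period 4.
The value 19 next appears (with n ≥ 3) at x_5.

5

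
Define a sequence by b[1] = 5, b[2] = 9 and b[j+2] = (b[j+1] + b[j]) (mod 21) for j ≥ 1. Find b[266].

Listing terms: b[1] = 5,  b[2] = 9,  b[3] = 14,  b[4] = 2,  b[5] = 16,  b[6] = 18,  b[7] = 13,  b[8] = 10,  b[9] = 2,  b[10] = 12,  b[11] = 14,  b[12] = 5,  b[13] = 19,  b[14] = 3,  b[15] = 1,  b[16] = 4,  b[17] = 5,  b[18] = 9.
Since (b[17], b[18]) = (b[1], b[2]) = (5, 9) (two consecutive terms determine the rest), the sequence is periodic with period 16.
(266 - 1) mod 16 = 9, so b[266] = b[10] = 12.

12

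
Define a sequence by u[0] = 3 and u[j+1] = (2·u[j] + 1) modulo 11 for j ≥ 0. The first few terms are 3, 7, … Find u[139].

1

Listing terms: u[0] = 3; u[1] = 7; u[2] = 4; u[3] = 9; u[4] = 8; u[5] = 6; u[6] = 2; u[7] = 5; u[8] = 0; u[9] = 1; u[10] = 3.
The sequence repeats with period 10.
So u[139] = u[0 + ((139-0) mod 10)] = u[9] = 1.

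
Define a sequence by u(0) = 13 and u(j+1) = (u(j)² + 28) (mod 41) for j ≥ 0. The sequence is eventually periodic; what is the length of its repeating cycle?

4

Listing terms: u(0) = 13, u(1) = 33, u(2) = 10, u(3) = 5, u(4) = 12, u(5) = 8, u(6) = 10.
Since u(6) = u(2) = 10, the sequence is eventually periodic: after a pre-period of length 2 it cycles with period 4.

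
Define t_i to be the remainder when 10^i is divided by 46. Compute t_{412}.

4

t_1 = 10; t_2 = 8; t_3 = 34; t_4 = 18; t_5 = 42; t_6 = 6; t_7 = 14; t_8 = 2; t_9 = 20; t_{10} = 16; t_{11} = 22; t_{12} = 36; t_{13} = 38; t_{14} = 12; t_{15} = 28; t_{16} = 4; t_{17} = 40; t_{18} = 32; t_{19} = 44; t_{20} = 26; t_{21} = 30; t_{22} = 24; t_{23} = 10.
The sequence repeats with period 22.
So t_{412} = t_{1 + ((412-1) mod 22)} = t_{16} = 4.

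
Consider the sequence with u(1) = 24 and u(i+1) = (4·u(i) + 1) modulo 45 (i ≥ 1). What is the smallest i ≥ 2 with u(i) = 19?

5

Listing terms: u(1) = 24,  u(2) = 7,  u(3) = 29,  u(4) = 27,  u(5) = 19,  u(6) = 32,  u(7) = 39,  u(8) = 22,  u(9) = 44,  u(10) = 42,  u(11) = 34,  u(12) = 2,  u(13) = 9,  u(14) = 37,  u(15) = 14,  u(16) = 12,  u(17) = 4,  u(18) = 17,  u(19) = 24.
The sequence repeats with period 18.
The value 19 first appears (with i ≥ 2) at u(5).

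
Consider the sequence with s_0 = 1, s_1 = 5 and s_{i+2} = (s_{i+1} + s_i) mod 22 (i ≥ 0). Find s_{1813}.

s_0 = 1; s_1 = 5; s_2 = 6; s_3 = 11; s_4 = 17; s_5 = 6; s_6 = 1; s_7 = 7; s_8 = 8; s_9 = 15; s_{10} = 1; s_{11} = 16; s_{12} = 17; s_{13} = 11; s_{14} = 6; s_{15} = 17; s_{16} = 1; s_{17} = 18; s_{18} = 19; s_{19} = 15; s_{20} = 12; s_{21} = 5; s_{22} = 17; s_{23} = 0; s_{24} = 17; s_{25} = 17; s_{26} = 12; s_{27} = 7; s_{28} = 19; s_{29} = 4; s_{30} = 1; s_{31} = 5.
Since (s_{30}, s_{31}) = (s_0, s_1) = (1, 5) (two consecutive terms determine the rest), the sequence is periodic with period 30.
So s_{1813} = s_{0 + ((1813-0) mod 30)} = s_{13} = 11.

11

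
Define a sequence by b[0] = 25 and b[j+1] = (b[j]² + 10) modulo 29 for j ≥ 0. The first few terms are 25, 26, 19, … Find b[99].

We have b[0] = 25,  b[1] = 26,  b[2] = 19,  b[3] = 23,  b[4] = 17,  b[5] = 9,  b[6] = 4,  b[7] = 26.
Since b[7] = b[1] = 26, the sequence is eventually periodic: after a pre-period of length 1 it cycles with period 6.
For j ≥ 1, b[j] depends only on (j - 1) mod 6. (99 - 1) mod 6 = 2, so b[99] = b[3] = 23.

23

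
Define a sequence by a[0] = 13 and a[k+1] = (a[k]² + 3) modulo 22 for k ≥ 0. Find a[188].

19

We have a[0] = 13,  a[1] = 18,  a[2] = 19,  a[3] = 12,  a[4] = 15,  a[5] = 8,  a[6] = 1,  a[7] = 4,  a[8] = 19.
Since a[8] = a[2] = 19, the sequence is eventually periodic: after a pre-period of length 2 it cycles with period 6.
For k ≥ 2, a[k] depends only on (k - 2) mod 6. (188 - 2) mod 6 = 0, so a[188] = a[2] = 19.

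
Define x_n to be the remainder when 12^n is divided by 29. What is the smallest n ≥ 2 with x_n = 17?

Listing terms: x_1 = 12, x_2 = 28, x_3 = 17, x_4 = 1, x_5 = 12.
Since x_5 = x_1 = 12, the sequence is periodic with period 4.
The value 17 first appears (with n ≥ 2) at x_3.

3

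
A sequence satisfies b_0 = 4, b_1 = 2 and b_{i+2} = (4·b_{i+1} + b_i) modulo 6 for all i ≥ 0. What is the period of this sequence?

Listing terms: b_0 = 4; b_1 = 2; b_2 = 0; b_3 = 2; b_4 = 2; b_5 = 4; b_6 = 0; b_7 = 4; b_8 = 4; b_9 = 2.
The sequence repeats with period 8.

8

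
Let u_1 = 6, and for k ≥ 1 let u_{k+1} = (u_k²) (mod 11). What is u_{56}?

We have u_1 = 6; u_2 = 3; u_3 = 9; u_4 = 4; u_5 = 5; u_6 = 3.
Since u_6 = u_2 = 3, the sequence is eventually periodic: after a pre-period of length 1 it cycles with period 4.
For k ≥ 2, u_k depends only on (k - 2) mod 4. (56 - 2) mod 4 = 2, so u_{56} = u_4 = 4.

4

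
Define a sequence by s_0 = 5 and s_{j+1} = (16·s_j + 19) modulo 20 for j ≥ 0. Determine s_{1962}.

3

Computing terms: s_0 = 5; s_1 = 19; s_2 = 3; s_3 = 7; s_4 = 11; s_5 = 15; s_6 = 19.
Since s_6 = s_1 = 19, the sequence is eventually periodic: after a pre-period of length 1 it cycles with period 5.
For j ≥ 1, s_j depends only on (j - 1) mod 5. (1962 - 1) mod 5 = 1, so s_{1962} = s_2 = 3.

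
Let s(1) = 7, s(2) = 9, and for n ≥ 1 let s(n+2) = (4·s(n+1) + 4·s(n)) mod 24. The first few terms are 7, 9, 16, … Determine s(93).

8

s(1) = 7,  s(2) = 9,  s(3) = 16,  s(4) = 4,  s(5) = 8,  s(6) = 0,  s(7) = 8,  s(8) = 8,  s(9) = 16,  s(10) = 0,  s(11) = 16,  s(12) = 16,  s(13) = 8,  s(14) = 0.
Since (s(13), s(14)) = (s(5), s(6)) = (8, 0) (two consecutive terms determine the rest), the sequence is eventually periodic: after a pre-period of length 4 it cycles with period 8.
For n ≥ 5, s(n) depends only on (n - 5) mod 8. (93 - 5) mod 8 = 0, so s(93) = s(5) = 8.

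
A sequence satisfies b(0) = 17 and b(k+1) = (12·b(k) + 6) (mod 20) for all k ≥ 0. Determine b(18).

Listing terms: b(0) = 17; b(1) = 10; b(2) = 6; b(3) = 18; b(4) = 2; b(5) = 10.
Since b(5) = b(1) = 10, the sequence is eventually periodic: after a pre-period of length 1 it cycles with period 4.
For k ≥ 1, b(k) depends only on (k - 1) mod 4. (18 - 1) mod 4 = 1, so b(18) = b(2) = 6.

6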